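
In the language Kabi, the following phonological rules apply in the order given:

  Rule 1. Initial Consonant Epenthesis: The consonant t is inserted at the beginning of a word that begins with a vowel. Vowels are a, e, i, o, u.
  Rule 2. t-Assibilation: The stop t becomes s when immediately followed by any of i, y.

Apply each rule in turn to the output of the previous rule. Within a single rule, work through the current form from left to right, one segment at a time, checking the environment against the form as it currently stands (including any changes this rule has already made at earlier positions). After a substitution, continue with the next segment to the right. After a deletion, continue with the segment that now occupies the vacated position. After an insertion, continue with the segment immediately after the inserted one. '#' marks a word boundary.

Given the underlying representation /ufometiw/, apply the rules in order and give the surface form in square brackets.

Rule 1 Initial Consonant Epenthesis: [ufometiw] → [tufometiw]
Rule 2 t-Assibilation: [tufometiw] → [tufomesiw]

[tufomesiw]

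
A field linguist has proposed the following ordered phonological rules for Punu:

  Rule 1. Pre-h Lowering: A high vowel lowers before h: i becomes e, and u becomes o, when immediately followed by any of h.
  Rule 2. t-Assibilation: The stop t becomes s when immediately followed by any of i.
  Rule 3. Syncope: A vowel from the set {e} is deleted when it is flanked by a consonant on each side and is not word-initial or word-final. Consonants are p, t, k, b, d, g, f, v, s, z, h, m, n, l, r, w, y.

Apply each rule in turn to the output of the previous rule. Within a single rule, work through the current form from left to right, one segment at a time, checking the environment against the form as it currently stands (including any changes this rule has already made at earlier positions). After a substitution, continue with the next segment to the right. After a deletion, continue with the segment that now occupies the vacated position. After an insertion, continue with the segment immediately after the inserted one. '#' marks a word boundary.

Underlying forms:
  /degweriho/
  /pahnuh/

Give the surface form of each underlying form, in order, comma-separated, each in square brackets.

/degweriho/:
  Rule 1 Pre-h Lowering: [degweriho] → [degwereho]
  Rule 2 t-Assibilation: no change — [degwereho]
  Rule 3 Syncope: [degwereho] → [dgwrho]
/pahnuh/:
  Rule 1 Pre-h Lowering: [pahnuh] → [pahnoh]
  Rule 2 t-Assibilation: no change — [pahnoh]
  Rule 3 Syncope: no change — [pahnoh]

[dgwrho], [pahnoh]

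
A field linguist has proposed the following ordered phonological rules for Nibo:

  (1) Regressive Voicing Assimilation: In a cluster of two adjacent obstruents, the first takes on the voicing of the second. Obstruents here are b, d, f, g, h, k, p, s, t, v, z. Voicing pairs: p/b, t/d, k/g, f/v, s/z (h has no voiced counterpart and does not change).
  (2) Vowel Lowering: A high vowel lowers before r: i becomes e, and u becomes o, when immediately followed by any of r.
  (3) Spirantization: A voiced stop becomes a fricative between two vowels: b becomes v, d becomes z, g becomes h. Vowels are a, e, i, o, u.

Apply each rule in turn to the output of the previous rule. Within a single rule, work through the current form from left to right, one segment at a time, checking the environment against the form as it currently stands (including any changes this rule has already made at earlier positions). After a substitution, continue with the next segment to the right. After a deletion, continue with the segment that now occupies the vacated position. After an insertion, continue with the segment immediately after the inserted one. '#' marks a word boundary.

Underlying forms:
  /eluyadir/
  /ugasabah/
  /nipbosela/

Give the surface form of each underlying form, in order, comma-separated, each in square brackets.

/eluyadir/:
  (1) Regressive Voicing Assimilation: no change — [eluyadir]
  (2) Vowel Lowering: [eluyadir] → [eluyader]
  (3) Spirantization: [eluyader] → [eluyazer]
/ugasabah/:
  (1) Regressive Voicing Assimilation: no change — [ugasabah]
  (2) Vowel Lowering: no change — [ugasabah]
  (3) Spirantization: [ugasabah] → [uhasavah]
/nipbosela/:
  (1) Regressive Voicing Assimilation: [nipbosela] → [nibbosela]
  (2) Vowel Lowering: no change — [nibbosela]
  (3) Spirantization: no change — [nibbosela]

[eluyazer], [uhasavah], [nibbosela]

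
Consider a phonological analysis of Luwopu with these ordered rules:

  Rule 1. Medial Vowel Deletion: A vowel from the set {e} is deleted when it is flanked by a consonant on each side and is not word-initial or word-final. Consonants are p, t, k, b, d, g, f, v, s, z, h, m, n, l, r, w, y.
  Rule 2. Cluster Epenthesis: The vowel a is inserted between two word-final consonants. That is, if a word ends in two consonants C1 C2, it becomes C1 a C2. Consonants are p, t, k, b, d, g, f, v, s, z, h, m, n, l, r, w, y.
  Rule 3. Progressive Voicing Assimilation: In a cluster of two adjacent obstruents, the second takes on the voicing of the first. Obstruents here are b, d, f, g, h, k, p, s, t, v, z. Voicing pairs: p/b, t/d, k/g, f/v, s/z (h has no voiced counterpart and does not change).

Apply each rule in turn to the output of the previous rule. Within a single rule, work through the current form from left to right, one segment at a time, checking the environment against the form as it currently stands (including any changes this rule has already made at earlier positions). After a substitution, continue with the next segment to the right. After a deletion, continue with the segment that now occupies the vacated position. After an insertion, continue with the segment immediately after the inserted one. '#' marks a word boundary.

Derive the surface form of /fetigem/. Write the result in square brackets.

Rule 1 Medial Vowel Deletion: [fetigem] → [ftigm]
Rule 2 Cluster Epenthesis: [ftigm] → [ftigam]
Rule 3 Progressive Voicing Assimilation: no change — [ftigam]

[ftigam]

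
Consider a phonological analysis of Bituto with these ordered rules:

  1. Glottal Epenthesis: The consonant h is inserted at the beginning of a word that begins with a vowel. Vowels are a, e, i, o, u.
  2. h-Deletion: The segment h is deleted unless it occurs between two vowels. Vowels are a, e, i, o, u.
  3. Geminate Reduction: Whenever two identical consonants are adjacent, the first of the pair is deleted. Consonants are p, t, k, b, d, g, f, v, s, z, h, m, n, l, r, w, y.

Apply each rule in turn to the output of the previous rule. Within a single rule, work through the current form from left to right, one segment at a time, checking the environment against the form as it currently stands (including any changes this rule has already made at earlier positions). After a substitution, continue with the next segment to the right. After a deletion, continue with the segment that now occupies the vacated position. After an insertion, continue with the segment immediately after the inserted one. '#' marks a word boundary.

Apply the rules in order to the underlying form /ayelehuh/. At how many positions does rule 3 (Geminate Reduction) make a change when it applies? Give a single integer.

0

1 Glottal Epenthesis: [ayelehuh] → [hayelehuh]
2 h-Deletion: [hayelehuh] → [ayelehu]
3 Geminate Reduction: no change — [ayelehu]
Rule 3 changed 0 position(s).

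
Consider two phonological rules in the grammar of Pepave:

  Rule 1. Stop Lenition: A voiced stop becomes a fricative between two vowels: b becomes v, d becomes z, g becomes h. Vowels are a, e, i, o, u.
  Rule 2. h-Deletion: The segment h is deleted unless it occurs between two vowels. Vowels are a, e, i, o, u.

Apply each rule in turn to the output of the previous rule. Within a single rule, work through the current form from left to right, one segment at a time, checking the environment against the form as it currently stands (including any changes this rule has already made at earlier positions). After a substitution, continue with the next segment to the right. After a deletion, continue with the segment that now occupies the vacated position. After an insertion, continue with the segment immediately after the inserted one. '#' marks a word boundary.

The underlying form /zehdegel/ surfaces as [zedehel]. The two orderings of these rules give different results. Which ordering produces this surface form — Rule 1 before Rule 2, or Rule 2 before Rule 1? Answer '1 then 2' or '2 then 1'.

1 then 2

Order 1 then 2:
  1 Stop Lenition: [zehdegel] → [zehdehel]
  2 h-Deletion: [zehdehel] → [zedehel]
  result: [zedehel]
Order 2 then 1:
  2 h-Deletion: [zehdegel] → [zedegel]
  1 Stop Lenition: [zedegel] → [zezehel]
  result: [zezehel]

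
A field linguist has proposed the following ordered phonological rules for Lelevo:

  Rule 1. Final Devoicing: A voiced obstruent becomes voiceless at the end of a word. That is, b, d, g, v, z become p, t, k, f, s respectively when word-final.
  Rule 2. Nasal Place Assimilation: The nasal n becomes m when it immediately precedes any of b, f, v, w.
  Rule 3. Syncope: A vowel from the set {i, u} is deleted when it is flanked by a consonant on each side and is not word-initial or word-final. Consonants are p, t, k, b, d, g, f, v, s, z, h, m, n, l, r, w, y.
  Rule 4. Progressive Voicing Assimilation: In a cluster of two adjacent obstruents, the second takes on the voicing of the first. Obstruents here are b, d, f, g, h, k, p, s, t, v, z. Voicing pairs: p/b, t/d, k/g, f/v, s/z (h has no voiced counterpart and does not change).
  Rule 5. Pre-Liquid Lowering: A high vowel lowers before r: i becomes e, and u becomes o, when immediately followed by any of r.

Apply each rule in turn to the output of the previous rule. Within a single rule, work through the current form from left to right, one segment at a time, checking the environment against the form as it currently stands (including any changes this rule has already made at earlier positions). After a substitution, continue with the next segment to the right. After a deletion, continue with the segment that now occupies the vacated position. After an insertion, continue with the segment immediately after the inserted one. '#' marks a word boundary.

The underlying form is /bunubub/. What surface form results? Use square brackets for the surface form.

[bnbb]

Rule 1 Final Devoicing: [bunubub] → [bunubup]
Rule 2 Nasal Place Assimilation: no change — [bunubup]
Rule 3 Syncope: [bunubup] → [bnbp]
Rule 4 Progressive Voicing Assimilation: [bnbp] → [bnbb]
Rule 5 Pre-Liquid Lowering: no change — [bnbb]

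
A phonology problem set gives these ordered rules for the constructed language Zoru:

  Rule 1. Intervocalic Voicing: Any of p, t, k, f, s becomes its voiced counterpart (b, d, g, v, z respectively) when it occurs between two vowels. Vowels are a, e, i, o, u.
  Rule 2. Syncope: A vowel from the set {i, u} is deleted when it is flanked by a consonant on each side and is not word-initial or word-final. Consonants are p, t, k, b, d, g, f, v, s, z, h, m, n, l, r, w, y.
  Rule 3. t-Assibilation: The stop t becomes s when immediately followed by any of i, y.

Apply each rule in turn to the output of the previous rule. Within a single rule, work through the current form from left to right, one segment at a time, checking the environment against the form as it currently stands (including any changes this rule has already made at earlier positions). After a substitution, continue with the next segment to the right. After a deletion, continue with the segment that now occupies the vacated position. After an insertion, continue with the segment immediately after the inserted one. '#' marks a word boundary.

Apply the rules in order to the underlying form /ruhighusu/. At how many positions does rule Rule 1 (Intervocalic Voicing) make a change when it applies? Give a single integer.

Rule 1 Intervocalic Voicing: [ruhighusu] → [ruhighuzu]
Rule 2 Syncope: [ruhighuzu] → [rhghzu]
Rule 3 t-Assibilation: no change — [rhghzu]
Rule Rule 1 changed 1 position(s).

1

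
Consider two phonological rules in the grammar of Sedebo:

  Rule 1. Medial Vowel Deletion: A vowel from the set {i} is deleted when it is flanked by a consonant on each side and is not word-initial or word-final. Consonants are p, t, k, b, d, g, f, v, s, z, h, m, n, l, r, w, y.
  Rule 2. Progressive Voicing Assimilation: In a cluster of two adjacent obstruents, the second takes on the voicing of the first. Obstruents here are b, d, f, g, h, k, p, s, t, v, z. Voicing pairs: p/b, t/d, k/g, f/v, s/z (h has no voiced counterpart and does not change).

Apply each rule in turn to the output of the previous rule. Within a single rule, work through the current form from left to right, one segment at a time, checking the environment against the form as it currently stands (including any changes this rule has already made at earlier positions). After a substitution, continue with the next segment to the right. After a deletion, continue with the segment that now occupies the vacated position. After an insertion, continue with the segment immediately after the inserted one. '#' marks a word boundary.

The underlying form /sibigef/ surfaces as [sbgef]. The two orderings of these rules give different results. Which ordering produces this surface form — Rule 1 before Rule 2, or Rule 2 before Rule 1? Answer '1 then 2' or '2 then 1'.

2 then 1

Order 1 then 2:
  1 Medial Vowel Deletion: [sibigef] → [sbgef]
  2 Progressive Voicing Assimilation: [sbgef] → [spkef]
  result: [spkef]
Order 2 then 1:
  2 Progressive Voicing Assimilation: no change — [sibigef]
  1 Medial Vowel Deletion: [sibigef] → [sbgef]
  result: [sbgef]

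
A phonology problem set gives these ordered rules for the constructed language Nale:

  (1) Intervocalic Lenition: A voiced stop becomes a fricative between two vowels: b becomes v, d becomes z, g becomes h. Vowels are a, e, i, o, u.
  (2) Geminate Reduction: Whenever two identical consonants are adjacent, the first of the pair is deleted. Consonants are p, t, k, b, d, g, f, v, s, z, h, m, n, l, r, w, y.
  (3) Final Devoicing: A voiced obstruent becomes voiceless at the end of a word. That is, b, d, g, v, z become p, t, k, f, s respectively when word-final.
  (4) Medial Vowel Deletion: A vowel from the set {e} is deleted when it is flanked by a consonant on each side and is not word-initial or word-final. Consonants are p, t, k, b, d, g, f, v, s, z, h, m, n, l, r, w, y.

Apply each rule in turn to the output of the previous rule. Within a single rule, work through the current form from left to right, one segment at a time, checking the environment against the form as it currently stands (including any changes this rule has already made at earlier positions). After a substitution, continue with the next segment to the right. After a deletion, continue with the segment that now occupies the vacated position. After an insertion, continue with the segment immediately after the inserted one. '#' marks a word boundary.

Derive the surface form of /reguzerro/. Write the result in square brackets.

(1) Intervocalic Lenition: [reguzerro] → [rehuzerro]
(2) Geminate Reduction: [rehuzerro] → [rehuzero]
(3) Final Devoicing: no change — [rehuzero]
(4) Medial Vowel Deletion: [rehuzero] → [rhuzro]

[rhuzro]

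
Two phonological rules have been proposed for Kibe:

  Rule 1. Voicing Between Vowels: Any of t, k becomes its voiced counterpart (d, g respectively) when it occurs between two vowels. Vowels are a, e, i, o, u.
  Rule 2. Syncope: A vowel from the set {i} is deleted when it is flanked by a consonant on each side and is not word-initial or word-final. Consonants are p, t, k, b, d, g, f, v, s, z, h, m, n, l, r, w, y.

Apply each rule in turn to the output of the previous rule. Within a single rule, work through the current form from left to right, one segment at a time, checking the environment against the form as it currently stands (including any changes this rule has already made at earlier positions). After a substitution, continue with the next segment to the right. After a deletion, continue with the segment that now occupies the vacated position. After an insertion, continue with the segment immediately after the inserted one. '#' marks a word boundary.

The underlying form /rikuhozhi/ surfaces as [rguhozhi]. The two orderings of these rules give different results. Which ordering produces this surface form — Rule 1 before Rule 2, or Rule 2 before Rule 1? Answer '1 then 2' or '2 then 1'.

Order 1 then 2:
  1 Voicing Between Vowels: [rikuhozhi] → [riguhozhi]
  2 Syncope: [riguhozhi] → [rguhozhi]
  result: [rguhozhi]
Order 2 then 1:
  2 Syncope: [rikuhozhi] → [rkuhozhi]
  1 Voicing Between Vowels: no change — [rkuhozhi]
  result: [rkuhozhi]

1 then 2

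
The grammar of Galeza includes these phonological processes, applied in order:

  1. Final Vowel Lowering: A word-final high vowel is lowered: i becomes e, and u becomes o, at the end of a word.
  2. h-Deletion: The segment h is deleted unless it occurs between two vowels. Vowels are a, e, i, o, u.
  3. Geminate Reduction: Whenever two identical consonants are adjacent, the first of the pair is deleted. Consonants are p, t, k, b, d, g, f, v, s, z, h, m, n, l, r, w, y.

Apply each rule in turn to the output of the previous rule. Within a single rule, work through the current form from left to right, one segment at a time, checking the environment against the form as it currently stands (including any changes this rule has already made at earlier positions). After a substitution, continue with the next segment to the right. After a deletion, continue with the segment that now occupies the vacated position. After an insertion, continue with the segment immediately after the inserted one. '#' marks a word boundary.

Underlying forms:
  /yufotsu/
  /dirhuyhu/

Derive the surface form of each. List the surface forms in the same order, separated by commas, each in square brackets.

/yufotsu/:
  1 Final Vowel Lowering: [yufotsu] → [yufotso]
  2 h-Deletion: no change — [yufotso]
  3 Geminate Reduction: no change — [yufotso]
/dirhuyhu/:
  1 Final Vowel Lowering: [dirhuyhu] → [dirhuyho]
  2 h-Deletion: [dirhuyho] → [diruyo]
  3 Geminate Reduction: no change — [diruyo]

[yufotso], [diruyo]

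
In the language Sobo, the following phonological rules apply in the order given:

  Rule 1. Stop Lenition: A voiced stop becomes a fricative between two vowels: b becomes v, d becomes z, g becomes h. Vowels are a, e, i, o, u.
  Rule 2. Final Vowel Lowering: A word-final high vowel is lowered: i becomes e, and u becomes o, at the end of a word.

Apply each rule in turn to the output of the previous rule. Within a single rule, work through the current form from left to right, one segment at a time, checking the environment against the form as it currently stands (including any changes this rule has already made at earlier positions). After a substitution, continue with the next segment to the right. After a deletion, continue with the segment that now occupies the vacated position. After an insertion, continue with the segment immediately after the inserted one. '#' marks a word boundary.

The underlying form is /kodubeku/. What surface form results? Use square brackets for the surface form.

[kozuveko]

Rule 1 Stop Lenition: [kodubeku] → [kozuveku]
Rule 2 Final Vowel Lowering: [kozuveku] → [kozuveko]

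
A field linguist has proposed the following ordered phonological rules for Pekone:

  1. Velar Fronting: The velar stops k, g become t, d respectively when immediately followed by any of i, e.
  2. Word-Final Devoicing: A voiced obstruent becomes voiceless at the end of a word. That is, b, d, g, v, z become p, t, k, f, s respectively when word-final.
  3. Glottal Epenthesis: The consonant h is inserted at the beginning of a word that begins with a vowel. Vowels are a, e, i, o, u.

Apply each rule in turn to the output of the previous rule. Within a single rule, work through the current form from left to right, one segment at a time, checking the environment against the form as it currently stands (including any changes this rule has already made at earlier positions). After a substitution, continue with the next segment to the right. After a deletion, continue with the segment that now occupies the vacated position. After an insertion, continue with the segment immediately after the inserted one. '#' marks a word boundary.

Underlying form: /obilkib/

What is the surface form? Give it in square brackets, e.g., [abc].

1 Velar Fronting: [obilkib] → [obiltib]
2 Word-Final Devoicing: [obiltib] → [obiltip]
3 Glottal Epenthesis: [obiltip] → [hobiltip]

[hobiltip]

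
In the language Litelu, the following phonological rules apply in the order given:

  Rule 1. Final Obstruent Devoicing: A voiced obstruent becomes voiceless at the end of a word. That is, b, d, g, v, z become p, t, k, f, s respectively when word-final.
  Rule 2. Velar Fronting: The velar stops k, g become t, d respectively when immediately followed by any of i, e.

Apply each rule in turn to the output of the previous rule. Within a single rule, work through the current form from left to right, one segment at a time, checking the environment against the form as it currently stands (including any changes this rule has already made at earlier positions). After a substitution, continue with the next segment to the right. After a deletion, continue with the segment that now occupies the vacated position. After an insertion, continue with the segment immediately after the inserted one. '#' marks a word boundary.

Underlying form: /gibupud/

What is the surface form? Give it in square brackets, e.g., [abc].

Rule 1 Final Obstruent Devoicing: [gibupud] → [gibuput]
Rule 2 Velar Fronting: [gibuput] → [dibuput]

[dibuput]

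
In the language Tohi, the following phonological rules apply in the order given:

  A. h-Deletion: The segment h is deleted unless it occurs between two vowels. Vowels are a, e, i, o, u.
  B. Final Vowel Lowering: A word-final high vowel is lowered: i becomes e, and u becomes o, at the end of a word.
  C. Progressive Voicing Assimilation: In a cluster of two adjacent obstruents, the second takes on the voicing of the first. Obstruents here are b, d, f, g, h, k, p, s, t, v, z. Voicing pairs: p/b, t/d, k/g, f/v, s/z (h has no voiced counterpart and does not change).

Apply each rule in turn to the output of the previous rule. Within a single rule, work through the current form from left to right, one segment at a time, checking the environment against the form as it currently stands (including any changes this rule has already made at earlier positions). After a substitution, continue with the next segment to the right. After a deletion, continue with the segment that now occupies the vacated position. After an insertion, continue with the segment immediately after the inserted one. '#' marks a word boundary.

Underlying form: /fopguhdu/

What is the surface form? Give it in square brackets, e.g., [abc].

A h-Deletion: [fopguhdu] → [fopgudu]
B Final Vowel Lowering: [fopgudu] → [fopgudo]
C Progressive Voicing Assimilation: [fopgudo] → [fopkudo]

[fopkudo]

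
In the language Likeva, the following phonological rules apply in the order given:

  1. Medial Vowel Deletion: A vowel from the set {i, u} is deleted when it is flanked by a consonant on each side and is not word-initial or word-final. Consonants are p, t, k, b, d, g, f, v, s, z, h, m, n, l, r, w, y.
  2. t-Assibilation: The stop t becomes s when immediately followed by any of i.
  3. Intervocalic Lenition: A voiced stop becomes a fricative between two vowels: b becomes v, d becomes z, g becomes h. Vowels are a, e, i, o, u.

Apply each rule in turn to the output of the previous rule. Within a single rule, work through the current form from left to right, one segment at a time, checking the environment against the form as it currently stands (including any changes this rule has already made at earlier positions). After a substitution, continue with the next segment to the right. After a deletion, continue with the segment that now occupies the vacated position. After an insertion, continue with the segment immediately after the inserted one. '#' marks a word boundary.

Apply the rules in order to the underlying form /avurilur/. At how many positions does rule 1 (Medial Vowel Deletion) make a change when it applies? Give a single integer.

1 Medial Vowel Deletion: [avurilur] → [avrlr]
2 t-Assibilation: no change — [avrlr]
3 Intervocalic Lenition: no change — [avrlr]
Rule 1 changed 3 position(s).

3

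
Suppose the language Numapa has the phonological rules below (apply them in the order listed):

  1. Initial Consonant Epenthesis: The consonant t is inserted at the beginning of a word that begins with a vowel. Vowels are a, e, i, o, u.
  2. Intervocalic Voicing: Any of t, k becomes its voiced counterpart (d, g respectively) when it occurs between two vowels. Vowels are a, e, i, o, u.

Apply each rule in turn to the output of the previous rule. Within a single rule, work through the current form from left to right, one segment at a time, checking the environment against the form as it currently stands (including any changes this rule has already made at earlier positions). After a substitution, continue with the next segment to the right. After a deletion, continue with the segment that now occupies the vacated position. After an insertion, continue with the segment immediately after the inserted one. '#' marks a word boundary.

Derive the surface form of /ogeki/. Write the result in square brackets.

1 Initial Consonant Epenthesis: [ogeki] → [togeki]
2 Intervocalic Voicing: [togeki] → [togegi]

[togegi]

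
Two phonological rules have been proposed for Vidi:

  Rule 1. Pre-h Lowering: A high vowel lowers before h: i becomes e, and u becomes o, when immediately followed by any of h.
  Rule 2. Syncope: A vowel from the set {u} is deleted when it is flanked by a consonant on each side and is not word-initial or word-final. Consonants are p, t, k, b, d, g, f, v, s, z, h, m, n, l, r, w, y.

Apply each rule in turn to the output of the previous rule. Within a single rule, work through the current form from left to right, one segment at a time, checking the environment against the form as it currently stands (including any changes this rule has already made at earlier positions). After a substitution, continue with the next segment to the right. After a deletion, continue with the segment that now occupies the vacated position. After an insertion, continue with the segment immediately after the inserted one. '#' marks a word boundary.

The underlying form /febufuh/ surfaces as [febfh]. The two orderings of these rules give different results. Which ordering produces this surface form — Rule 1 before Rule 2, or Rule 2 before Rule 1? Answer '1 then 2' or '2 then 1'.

2 then 1

Order 1 then 2:
  1 Pre-h Lowering: [febufuh] → [febufoh]
  2 Syncope: [febufoh] → [febfoh]
  result: [febfoh]
Order 2 then 1:
  2 Syncope: [febufuh] → [febfh]
  1 Pre-h Lowering: no change — [febfh]
  result: [febfh]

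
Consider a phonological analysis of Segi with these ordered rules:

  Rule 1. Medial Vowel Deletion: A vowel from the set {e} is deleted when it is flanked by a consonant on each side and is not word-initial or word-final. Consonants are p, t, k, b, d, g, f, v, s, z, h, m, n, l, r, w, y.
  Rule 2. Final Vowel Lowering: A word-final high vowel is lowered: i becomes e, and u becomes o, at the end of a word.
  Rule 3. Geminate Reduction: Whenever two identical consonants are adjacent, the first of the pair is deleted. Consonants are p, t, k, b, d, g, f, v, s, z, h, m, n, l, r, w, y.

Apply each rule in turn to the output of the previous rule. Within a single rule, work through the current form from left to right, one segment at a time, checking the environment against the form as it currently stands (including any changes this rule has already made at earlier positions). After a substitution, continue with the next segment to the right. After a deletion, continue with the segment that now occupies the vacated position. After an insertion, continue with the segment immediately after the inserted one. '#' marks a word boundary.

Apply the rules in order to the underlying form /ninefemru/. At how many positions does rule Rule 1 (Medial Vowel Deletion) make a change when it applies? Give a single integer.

Rule 1 Medial Vowel Deletion: [ninefemru] → [ninfmru]
Rule 2 Final Vowel Lowering: [ninfmru] → [ninfmro]
Rule 3 Geminate Reduction: no change — [ninfmro]
Rule Rule 1 changed 2 position(s).

2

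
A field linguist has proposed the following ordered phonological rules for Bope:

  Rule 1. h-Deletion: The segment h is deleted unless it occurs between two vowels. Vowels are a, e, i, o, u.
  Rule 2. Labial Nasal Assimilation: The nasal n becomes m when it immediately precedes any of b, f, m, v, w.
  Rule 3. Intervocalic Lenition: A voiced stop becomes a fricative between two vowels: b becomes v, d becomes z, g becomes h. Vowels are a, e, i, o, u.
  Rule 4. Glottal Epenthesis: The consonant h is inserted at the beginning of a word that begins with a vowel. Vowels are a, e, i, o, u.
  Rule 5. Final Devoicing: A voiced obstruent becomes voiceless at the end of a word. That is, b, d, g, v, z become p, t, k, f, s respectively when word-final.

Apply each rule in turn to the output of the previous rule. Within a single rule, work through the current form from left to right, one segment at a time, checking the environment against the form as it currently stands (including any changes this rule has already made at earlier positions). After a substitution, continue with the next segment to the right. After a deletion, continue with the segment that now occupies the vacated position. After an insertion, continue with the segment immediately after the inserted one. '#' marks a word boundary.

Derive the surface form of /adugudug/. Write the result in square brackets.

Rule 1 h-Deletion: no change — [adugudug]
Rule 2 Labial Nasal Assimilation: no change — [adugudug]
Rule 3 Intervocalic Lenition: [adugudug] → [azuhuzug]
Rule 4 Glottal Epenthesis: [azuhuzug] → [hazuhuzug]
Rule 5 Final Devoicing: [hazuhuzug] → [hazuhuzuk]

[hazuhuzuk]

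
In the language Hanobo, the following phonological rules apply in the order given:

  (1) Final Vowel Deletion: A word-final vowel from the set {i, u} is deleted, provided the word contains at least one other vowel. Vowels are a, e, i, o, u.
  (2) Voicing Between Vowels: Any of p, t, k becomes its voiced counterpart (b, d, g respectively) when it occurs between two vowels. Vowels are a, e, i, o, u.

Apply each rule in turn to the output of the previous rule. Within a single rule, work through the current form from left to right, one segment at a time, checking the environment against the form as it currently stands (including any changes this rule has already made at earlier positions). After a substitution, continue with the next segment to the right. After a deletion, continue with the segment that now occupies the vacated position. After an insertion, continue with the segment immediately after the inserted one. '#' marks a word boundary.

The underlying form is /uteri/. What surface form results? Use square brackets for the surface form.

(1) Final Vowel Deletion: [uteri] → [uter]
(2) Voicing Between Vowels: [uter] → [uder]

[uder]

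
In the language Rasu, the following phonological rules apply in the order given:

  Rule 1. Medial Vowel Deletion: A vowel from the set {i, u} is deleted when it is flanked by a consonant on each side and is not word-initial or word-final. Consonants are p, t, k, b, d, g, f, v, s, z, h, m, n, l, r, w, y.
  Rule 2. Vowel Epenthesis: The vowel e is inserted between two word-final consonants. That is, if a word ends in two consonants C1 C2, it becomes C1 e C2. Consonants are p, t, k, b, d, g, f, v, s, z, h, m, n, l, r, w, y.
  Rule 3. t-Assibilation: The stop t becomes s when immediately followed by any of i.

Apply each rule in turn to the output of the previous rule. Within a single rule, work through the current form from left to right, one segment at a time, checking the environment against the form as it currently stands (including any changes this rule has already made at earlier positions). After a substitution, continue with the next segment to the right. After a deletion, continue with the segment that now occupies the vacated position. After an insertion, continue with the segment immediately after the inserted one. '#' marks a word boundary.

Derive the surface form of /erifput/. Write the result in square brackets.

[erfpet]

Rule 1 Medial Vowel Deletion: [erifput] → [erfpt]
Rule 2 Vowel Epenthesis: [erfpt] → [erfpet]
Rule 3 t-Assibilation: no change — [erfpet]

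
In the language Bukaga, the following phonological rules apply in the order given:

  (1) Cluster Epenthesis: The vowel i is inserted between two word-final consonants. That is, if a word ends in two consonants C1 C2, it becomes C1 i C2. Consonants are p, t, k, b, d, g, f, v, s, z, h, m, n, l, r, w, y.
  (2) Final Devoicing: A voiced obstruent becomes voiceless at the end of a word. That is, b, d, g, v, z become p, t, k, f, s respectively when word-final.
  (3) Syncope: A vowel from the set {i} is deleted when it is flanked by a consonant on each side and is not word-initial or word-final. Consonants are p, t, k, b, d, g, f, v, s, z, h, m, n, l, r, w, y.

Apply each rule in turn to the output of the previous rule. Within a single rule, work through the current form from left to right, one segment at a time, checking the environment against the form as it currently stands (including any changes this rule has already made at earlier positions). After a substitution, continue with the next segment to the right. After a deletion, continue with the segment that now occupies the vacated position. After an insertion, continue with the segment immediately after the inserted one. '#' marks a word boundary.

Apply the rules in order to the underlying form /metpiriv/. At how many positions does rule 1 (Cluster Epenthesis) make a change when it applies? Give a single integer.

0

(1) Cluster Epenthesis: no change — [metpiriv]
(2) Final Devoicing: [metpiriv] → [metpirif]
(3) Syncope: [metpirif] → [metprf]
Rule 1 changed 0 position(s).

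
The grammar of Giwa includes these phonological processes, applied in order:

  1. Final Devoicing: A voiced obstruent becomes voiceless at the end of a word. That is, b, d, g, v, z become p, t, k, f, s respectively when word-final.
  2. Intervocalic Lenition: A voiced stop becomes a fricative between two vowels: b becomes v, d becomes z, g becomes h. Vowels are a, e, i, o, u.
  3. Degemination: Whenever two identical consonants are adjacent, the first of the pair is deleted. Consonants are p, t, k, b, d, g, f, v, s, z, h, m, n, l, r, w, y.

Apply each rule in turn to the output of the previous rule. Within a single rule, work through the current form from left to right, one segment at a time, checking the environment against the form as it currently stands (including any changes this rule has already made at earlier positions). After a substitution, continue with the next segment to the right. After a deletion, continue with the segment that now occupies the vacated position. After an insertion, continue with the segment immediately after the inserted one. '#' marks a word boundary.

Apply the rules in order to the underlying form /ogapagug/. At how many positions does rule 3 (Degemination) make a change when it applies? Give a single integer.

0

1 Final Devoicing: [ogapagug] → [ogapaguk]
2 Intervocalic Lenition: [ogapaguk] → [ohapahuk]
3 Degemination: no change — [ohapahuk]
Rule 3 changed 0 position(s).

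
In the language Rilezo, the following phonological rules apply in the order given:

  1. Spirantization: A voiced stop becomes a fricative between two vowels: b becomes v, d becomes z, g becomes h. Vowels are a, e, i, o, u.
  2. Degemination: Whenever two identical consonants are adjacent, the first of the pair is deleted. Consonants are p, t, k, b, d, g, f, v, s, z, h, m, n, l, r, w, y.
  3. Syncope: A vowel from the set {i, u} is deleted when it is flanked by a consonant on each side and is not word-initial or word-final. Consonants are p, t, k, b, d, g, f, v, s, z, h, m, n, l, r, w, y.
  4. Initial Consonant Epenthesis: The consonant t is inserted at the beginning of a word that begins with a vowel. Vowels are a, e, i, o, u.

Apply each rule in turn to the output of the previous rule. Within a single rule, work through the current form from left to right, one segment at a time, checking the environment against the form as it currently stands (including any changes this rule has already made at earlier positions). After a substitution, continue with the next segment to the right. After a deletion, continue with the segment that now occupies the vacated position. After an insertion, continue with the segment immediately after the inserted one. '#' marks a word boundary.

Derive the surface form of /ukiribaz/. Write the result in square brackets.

[tukrvaz]

1 Spirantization: [ukiribaz] → [ukirivaz]
2 Degemination: no change — [ukirivaz]
3 Syncope: [ukirivaz] → [ukrvaz]
4 Initial Consonant Epenthesis: [ukrvaz] → [tukrvaz]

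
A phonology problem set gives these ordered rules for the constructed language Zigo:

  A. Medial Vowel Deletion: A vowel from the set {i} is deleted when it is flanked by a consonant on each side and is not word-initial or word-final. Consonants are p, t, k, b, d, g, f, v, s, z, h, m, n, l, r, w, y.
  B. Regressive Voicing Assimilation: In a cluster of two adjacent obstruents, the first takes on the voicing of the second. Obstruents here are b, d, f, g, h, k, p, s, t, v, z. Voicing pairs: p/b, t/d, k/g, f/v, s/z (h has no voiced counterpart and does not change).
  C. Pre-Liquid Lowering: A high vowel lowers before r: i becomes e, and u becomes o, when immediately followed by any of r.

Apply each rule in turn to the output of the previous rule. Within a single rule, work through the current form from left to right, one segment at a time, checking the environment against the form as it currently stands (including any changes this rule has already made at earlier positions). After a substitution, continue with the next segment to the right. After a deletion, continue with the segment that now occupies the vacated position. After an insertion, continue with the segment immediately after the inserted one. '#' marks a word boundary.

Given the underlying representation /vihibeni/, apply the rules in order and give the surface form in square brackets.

A Medial Vowel Deletion: [vihibeni] → [vhbeni]
B Regressive Voicing Assimilation: [vhbeni] → [fhbeni]
C Pre-Liquid Lowering: no change — [fhbeni]

[fhbeni]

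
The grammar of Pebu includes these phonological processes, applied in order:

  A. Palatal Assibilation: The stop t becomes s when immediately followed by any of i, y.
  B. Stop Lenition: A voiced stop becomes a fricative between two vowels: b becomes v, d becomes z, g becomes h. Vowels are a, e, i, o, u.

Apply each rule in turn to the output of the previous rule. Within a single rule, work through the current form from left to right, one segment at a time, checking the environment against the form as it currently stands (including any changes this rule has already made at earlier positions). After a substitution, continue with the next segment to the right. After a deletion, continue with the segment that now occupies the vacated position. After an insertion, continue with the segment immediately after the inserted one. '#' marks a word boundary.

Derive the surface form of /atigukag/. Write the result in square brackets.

[asihukag]

A Palatal Assibilation: [atigukag] → [asigukag]
B Stop Lenition: [asigukag] → [asihukag]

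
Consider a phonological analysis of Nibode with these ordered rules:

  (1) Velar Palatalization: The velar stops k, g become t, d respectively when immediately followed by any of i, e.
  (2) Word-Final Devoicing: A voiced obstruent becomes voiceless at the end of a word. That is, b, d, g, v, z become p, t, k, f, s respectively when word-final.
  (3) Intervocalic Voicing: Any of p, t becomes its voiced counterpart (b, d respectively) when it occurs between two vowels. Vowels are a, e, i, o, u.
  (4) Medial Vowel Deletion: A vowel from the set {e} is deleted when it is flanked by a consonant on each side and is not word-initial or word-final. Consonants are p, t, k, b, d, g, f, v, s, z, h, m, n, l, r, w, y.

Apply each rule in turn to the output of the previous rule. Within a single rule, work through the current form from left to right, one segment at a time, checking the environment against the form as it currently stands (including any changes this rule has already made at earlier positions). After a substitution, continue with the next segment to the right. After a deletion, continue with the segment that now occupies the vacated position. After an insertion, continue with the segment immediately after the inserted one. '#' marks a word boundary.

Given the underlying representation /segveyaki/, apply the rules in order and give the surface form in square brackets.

(1) Velar Palatalization: [segveyaki] → [segveyati]
(2) Word-Final Devoicing: no change — [segveyati]
(3) Intervocalic Voicing: [segveyati] → [segveyadi]
(4) Medial Vowel Deletion: [segveyadi] → [sgvyadi]

[sgvyadi]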